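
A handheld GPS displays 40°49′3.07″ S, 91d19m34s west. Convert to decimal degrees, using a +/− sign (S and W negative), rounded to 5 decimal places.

φ: 49′ + 3.07″ = 49.05117′; 40 + 49.05117/60 = 40.817519
S → negative
Lon: 91 + 19/60 + 34/3600 = 91.326111
W ⇒ negate

-40.81752, -91.32611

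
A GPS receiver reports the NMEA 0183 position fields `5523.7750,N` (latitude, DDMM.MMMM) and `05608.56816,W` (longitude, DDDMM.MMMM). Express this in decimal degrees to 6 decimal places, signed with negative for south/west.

55.396250, -56.142803

φ: degrees = first 2 digits = 55, minutes = 23.775; 55 + 23.775/60 = 55.3962500
N ⇒ keep positive
Longitude: split at 3 digits → 056° and 8.56816′; 56 + 8.56816/60 = 56.1428027
W → negative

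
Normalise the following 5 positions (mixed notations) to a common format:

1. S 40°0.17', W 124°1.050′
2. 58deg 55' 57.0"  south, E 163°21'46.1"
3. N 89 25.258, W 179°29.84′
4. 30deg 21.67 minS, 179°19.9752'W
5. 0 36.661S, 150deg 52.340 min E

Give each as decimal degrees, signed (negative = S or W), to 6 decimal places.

Point 1:
  φ: 0.17′ = 0.002833°; total 40.0028333
  S → negative
  λ: 1.05′ = 0.017500°; total 124.0175000
  W → negative
Point 2:
  Latitude: 58° + 55/60 + 57/3600 = 58 + 0.916667 + 0.015833 = 58.9325000
  S ⇒ negate
  λ: 21′ + 46.1″ = 21.76833′; 163 + 21.76833/60 = 163.3628056
  E → positive
Point 3:
  φ: 89 + 25.258/60 = 89.4209667
  N ⇒ keep positive
  Longitude: 179 + 29.84/60 = 179.4973333
  hemisphere W, so the sign is −
Point 4:
  Lat: 21.67′ = 0.361167°; total 30.3611667
  hemisphere S, so the sign is −
  λ: 179 + 19.9752/60 = 179.3329200
  hemisphere W, so the sign is −
Point 5:
  φ: 0 + 36.661/60 = 0.6110167
  S → negative
  Lon: 150 + 52.34/60 = 150.8723333
  E → positive

1. -40.002833, -124.017500
2. -58.932500, 163.362806
3. 89.420967, -179.497333
4. -30.361167, -179.332920
5. -0.611017, 150.872333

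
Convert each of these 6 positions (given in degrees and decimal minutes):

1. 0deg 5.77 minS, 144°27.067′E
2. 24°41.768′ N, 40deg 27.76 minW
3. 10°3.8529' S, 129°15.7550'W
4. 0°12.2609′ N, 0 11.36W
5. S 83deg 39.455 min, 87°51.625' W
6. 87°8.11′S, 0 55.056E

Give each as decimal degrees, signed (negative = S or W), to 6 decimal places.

Point 1:
  Latitude: 0 + 5.77/60 = 0.0961667
  S → negative
  λ: 144 + 27.067/60 = 144.4511167
  E → positive
Point 2:
  Latitude: 24 + 41.768/60 = 24.6961333
  N ⇒ keep positive
  λ: 40 + 27.76/60 = 40.4626667
  W → negative
Point 3:
  φ: 10 + 3.8529/60 = 10.0642150
  S → negative
  Lon: 129 + 15.755/60 = 129.2625833
  hemisphere W, so the sign is −
Point 4:
  φ: 12.2609′ = 0.204348°; total 0.2043483
  N → positive
  Lon: 0 + 11.36/60 = 0.1893333
  hemisphere W, so the sign is −
Point 5:
  Latitude: 39.455′ = 0.657583°; total 83.6575833
  S ⇒ negate
  Longitude: 87 + 51.625/60 = 87.8604167
  hemisphere W, so the sign is −
Point 6:
  Lat: 8.11′ = 0.135167°; total 87.1351667
  hemisphere S, so the sign is −
  Lon: 55.056′ = 0.917600°; total 0.9176000
  E → positive

1. -0.096167, 144.451117
2. 24.696133, -40.462667
3. -10.064215, -129.262583
4. 0.204348, -0.189333
5. -83.657583, -87.860417
6. -87.135167, 0.917600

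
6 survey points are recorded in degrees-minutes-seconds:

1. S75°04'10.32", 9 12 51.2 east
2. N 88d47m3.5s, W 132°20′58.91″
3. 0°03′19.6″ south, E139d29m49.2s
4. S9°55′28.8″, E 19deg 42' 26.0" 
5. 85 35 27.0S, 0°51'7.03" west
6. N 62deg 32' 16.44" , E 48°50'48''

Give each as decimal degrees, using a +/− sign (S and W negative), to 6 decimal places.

Point 1:
  φ: 4′ + 10.32″ = 4.17200′; 75 + 4.17200/60 = 75.0695333
  S → negative
  λ: 9° + 12/60 + 51.2/3600 = 9 + 0.200000 + 0.014222 = 9.2142222
  E ⇒ keep positive
Point 2:
  Latitude: 47′ + 3.5″ = 47.05833′; 88 + 47.05833/60 = 88.7843056
  N ⇒ keep positive
  λ: 20′ + 58.91″ = 20.98183′; 132 + 20.98183/60 = 132.3496972
  hemisphere W, so the sign is −
Point 3:
  φ: 0 + 3/60 + 19.6/3600 = 0.0554444
  S ⇒ negate
  λ: 139 + 29/60 + 49.2/3600 = 139.4970000
  E ⇒ keep positive
Point 4:
  φ: 9 + 55/60 + 28.8/3600 = 9.9246667
  hemisphere S, so the sign is −
  λ: 19 + 42/60 + 26/3600 = 19.7072222
  E ⇒ keep positive
Point 5:
  Latitude: 85 + 35/60 + 27/3600 = 85.5908333
  S ⇒ negate
  Longitude: 0° + 51/60 + 7.03/3600 = 0 + 0.850000 + 0.001953 = 0.8519528
  W → negative
Point 6:
  φ: 62 + 32/60 + 16.44/3600 = 62.5379000
  N ⇒ keep positive
  λ: 48° + 50/60 + 48/3600 = 48 + 0.833333 + 0.013333 = 48.8466667
  E ⇒ keep positive

1. -75.069533, 9.214222
2. 88.784306, -132.349697
3. -0.055444, 139.497000
4. -9.924667, 19.707222
5. -85.590833, -0.851953
6. 62.537900, 48.846667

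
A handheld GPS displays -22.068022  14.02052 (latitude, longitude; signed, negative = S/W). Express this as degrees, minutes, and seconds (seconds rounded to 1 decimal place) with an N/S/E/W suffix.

22°04′4.9″ S, 14°01′13.9″ E

Latitude is negative → S; |value| = 22.068022
φ: 0.068022 × 60 = 4.08132′ → 4′, remainder × 60 = 4.879″
λ: 0.020520° → 1.23120′; 0.23120 × 60 = 13.872″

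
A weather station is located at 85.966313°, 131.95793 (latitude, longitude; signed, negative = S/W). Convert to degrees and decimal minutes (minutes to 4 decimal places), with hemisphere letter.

85° 57.9788′ N, 131° 57.4758′ E

φ: minutes = (85.966313 − 85) × 60 = 57.978780
Longitude: 131° + 0.957930 × 60 = 131° 57.475800′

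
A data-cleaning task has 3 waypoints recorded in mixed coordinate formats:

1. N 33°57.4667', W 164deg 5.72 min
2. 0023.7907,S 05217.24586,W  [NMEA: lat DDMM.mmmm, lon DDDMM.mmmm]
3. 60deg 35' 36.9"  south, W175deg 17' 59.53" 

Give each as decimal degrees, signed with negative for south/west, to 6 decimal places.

1. 33.957778, -164.095333
2. -0.396512, -52.287431
3. -60.593583, -175.299869

Point 1:
  Latitude: 33 + 57.4667/60 = 33.9577783
  N → positive
  λ: 164 + 5.72/60 = 164.0953333
  W ⇒ negate
Point 2:
  Lat: degrees = first 2 digits = 0, minutes = 23.7907; 0 + 23.7907/60 = 0.3965117
  hemisphere S, so the sign is −
  λ: split at 3 digits → 052° and 17.24586′; 52 + 17.24586/60 = 52.2874310
  W ⇒ negate
Point 3:
  Lat: 35′ + 36.9″ = 35.61500′; 60 + 35.61500/60 = 60.5935833
  hemisphere S, so the sign is −
  Lon: 17′ + 59.53″ = 17.99217′; 175 + 17.99217/60 = 175.2998694
  W → negative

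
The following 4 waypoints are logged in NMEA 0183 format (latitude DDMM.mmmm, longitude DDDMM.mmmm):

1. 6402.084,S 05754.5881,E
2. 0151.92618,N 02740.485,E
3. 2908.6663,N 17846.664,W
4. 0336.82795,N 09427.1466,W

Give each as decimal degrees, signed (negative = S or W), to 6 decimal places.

1. -64.034733, 57.909802
2. 1.865436, 27.674750
3. 29.144438, -178.777733
4. 3.613799, -94.452443

Point 1:
  Latitude: degrees = first 2 digits = 64, minutes = 2.084; 64 + 2.084/60 = 64.0347333
  S → negative
  Lon: split at 3 digits → 057° and 54.5881′; 57 + 54.5881/60 = 57.9098017
  E ⇒ keep positive
Point 2:
  Lat: degrees = first 2 digits = 1, minutes = 51.92618; 1 + 51.92618/60 = 1.8654363
  N ⇒ keep positive
  Lon: degrees = first 3 digits = 27, minutes = 40.485; 27 + 40.485/60 = 27.6747500
  E → positive
Point 3:
  Latitude: degrees = first 2 digits = 29, minutes = 8.6663; 29 + 8.6663/60 = 29.1444383
  N → positive
  Longitude: split at 3 digits → 178° and 46.664′; 178 + 46.664/60 = 178.7777333
  W → negative
Point 4:
  Latitude: split at 2 digits → 03° and 36.82795′; 3 + 36.82795/60 = 3.6137992
  N ⇒ keep positive
  Longitude: split at 3 digits → 094° and 27.1466′; 94 + 27.1466/60 = 94.4524433
  W → negative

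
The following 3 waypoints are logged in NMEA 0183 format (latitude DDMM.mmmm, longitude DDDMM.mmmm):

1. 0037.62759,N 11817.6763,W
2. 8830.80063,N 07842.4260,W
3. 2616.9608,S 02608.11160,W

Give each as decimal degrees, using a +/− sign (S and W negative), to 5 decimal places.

1. 0.62713, -118.29461
2. 88.51334, -78.70710
3. -26.28268, -26.13519

Point 1:
  Lat: split at 2 digits → 00° and 37.62759′; 0 + 37.62759/60 = 0.627127
  N → positive
  Lon: degrees = first 3 digits = 118, minutes = 17.6763; 118 + 17.6763/60 = 118.294605
  hemisphere W, so the sign is −
Point 2:
  φ: split at 2 digits → 88° and 30.80063′; 88 + 30.80063/60 = 88.513344
  N ⇒ keep positive
  Lon: split at 3 digits → 078° and 42.426′; 78 + 42.426/60 = 78.707100
  W ⇒ negate
Point 3:
  Latitude: degrees = first 2 digits = 26, minutes = 16.9608; 26 + 16.9608/60 = 26.282680
  S → negative
  Longitude: split at 3 digits → 026° and 8.1116′; 26 + 8.1116/60 = 26.135193
  W ⇒ negate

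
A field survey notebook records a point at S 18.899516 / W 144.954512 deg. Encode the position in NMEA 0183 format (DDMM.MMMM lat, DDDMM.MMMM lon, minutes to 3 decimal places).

1853.971,S / 14457.271,W

Lat: minutes = (18.899516 − 18) × 60 = 53.97096
λ: 144° + 0.954512 × 60 = 144° 57.27072′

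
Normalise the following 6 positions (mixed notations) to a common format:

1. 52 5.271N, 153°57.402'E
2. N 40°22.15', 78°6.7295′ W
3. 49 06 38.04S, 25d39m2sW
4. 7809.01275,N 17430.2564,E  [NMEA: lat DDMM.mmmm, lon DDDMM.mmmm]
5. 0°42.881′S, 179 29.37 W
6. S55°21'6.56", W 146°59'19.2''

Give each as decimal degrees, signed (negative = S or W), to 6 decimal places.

Point 1:
  Latitude: 52 + 5.271/60 = 52.0878500
  N → positive
  Longitude: 57.402′ = 0.956700°; total 153.9567000
  E → positive
Point 2:
  Latitude: 40 + 22.15/60 = 40.3691667
  N ⇒ keep positive
  Longitude: 78 + 6.7295/60 = 78.1121583
  hemisphere W, so the sign is −
Point 3:
  Latitude: 49 + 6/60 + 38.04/3600 = 49.1105667
  S → negative
  Lon: 25 + 39/60 + 2/3600 = 25.6505556
  W ⇒ negate
Point 4:
  φ: split at 2 digits → 78° and 9.01275′; 78 + 9.01275/60 = 78.1502125
  N ⇒ keep positive
  λ: degrees = first 3 digits = 174, minutes = 30.2564; 174 + 30.2564/60 = 174.5042733
  E → positive
Point 5:
  Latitude: 0 + 42.881/60 = 0.7146833
  hemisphere S, so the sign is −
  λ: 179 + 29.37/60 = 179.4895000
  hemisphere W, so the sign is −
Point 6:
  φ: 55° + 21/60 + 6.56/3600 = 55 + 0.350000 + 0.001822 = 55.3518222
  S ⇒ negate
  λ: 146° + 59/60 + 19.2/3600 = 146 + 0.983333 + 0.005333 = 146.9886667
  hemisphere W, so the sign is −

1. 52.087850, 153.956700
2. 40.369167, -78.112158
3. -49.110567, -25.650556
4. 78.150213, 174.504273
5. -0.714683, -179.489500
6. -55.351822, -146.988667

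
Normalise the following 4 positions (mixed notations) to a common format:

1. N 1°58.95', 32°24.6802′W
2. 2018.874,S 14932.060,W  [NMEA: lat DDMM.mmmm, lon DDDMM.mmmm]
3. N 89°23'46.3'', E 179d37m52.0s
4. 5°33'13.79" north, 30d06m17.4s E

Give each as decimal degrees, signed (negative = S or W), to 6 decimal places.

1. 1.982500, -32.411337
2. -20.314567, -149.534333
3. 89.396194, 179.631111
4. 5.553831, 30.104833

Point 1:
  φ: 1 + 58.95/60 = 1.9825000
  N ⇒ keep positive
  λ: 32 + 24.6802/60 = 32.4113367
  W ⇒ negate
Point 2:
  φ: degrees = first 2 digits = 20, minutes = 18.874; 20 + 18.874/60 = 20.3145667
  hemisphere S, so the sign is −
  λ: split at 3 digits → 149° and 32.06′; 149 + 32.06/60 = 149.5343333
  W → negative
Point 3:
  Lat: 89 + 23/60 + 46.3/3600 = 89.3961944
  N ⇒ keep positive
  Longitude: 179 + 37/60 + 52/3600 = 179.6311111
  E ⇒ keep positive
Point 4:
  Lat: 5° + 33/60 + 13.79/3600 = 5 + 0.550000 + 0.003831 = 5.5538306
  N → positive
  Longitude: 6′ + 17.4″ = 6.29000′; 30 + 6.29000/60 = 30.1048333
  E ⇒ keep positive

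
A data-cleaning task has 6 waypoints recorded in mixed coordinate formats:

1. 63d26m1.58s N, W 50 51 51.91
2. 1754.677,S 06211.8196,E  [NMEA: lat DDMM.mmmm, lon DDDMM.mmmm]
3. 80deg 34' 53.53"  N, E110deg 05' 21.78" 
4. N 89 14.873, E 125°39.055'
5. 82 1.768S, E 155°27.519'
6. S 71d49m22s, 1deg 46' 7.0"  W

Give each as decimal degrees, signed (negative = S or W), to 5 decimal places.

Point 1:
  φ: 63° + 26/60 + 1.58/3600 = 63 + 0.433333 + 0.000439 = 63.433772
  N → positive
  Longitude: 50 + 51/60 + 51.91/3600 = 50.864419
  W ⇒ negate
Point 2:
  φ: degrees = first 2 digits = 17, minutes = 54.677; 17 + 54.677/60 = 17.911283
  S ⇒ negate
  Lon: split at 3 digits → 062° and 11.8196′; 62 + 11.8196/60 = 62.196993
  E ⇒ keep positive
Point 3:
  Latitude: 34′ + 53.53″ = 34.89217′; 80 + 34.89217/60 = 80.581536
  N ⇒ keep positive
  λ: 110 + 5/60 + 21.78/3600 = 110.089383
  E → positive
Point 4:
  Lat: 14.873′ = 0.247883°; total 89.247883
  N ⇒ keep positive
  Lon: 39.055′ = 0.650917°; total 125.650917
  E ⇒ keep positive
Point 5:
  Latitude: 1.768′ = 0.029467°; total 82.029467
  S ⇒ negate
  λ: 27.519′ = 0.458650°; total 155.458650
  E ⇒ keep positive
Point 6:
  Lat: 49′ + 22″ = 49.36667′; 71 + 49.36667/60 = 71.822778
  hemisphere S, so the sign is −
  λ: 1° + 46/60 + 7/3600 = 1 + 0.766667 + 0.001944 = 1.768611
  hemisphere W, so the sign is −

1. 63.43377, -50.86442
2. -17.91128, 62.19699
3. 80.58154, 110.08938
4. 89.24788, 125.65092
5. -82.02947, 155.45865
6. -71.82278, -1.76861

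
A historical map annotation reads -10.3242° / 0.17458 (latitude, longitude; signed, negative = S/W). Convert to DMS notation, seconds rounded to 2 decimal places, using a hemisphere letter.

Latitude is negative → S; |value| = 10.324200
φ: whole degrees 10; 19.45200′ → 19′ and 27.1200″
Lon: 0.174580° → 10.47480′; 0.47480 × 60 = 28.4880″

10°19′27.12″ S, 0°10′28.49″ E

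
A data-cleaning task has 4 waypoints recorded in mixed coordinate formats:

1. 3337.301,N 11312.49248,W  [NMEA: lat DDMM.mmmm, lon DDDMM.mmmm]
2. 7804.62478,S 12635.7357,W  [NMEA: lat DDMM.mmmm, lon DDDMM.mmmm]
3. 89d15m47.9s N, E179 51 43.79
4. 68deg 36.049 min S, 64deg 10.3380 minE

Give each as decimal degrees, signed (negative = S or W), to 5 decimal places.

Point 1:
  φ: split at 2 digits → 33° and 37.301′; 33 + 37.301/60 = 33.621683
  N ⇒ keep positive
  λ: degrees = first 3 digits = 113, minutes = 12.49248; 113 + 12.49248/60 = 113.208208
  W ⇒ negate
Point 2:
  Lat: degrees = first 2 digits = 78, minutes = 4.62478; 78 + 4.62478/60 = 78.077080
  S → negative
  Longitude: split at 3 digits → 126° and 35.7357′; 126 + 35.7357/60 = 126.595595
  hemisphere W, so the sign is −
Point 3:
  φ: 15′ + 47.9″ = 15.79833′; 89 + 15.79833/60 = 89.263306
  N → positive
  Lon: 179° + 51/60 + 43.79/3600 = 179 + 0.850000 + 0.012164 = 179.862164
  E → positive
Point 4:
  φ: 68 + 36.049/60 = 68.600817
  hemisphere S, so the sign is −
  Lon: 64 + 10.338/60 = 64.172300
  E ⇒ keep positive

1. 33.62168, -113.20821
2. -78.07708, -126.59560
3. 89.26331, 179.86216
4. -68.60082, 64.17230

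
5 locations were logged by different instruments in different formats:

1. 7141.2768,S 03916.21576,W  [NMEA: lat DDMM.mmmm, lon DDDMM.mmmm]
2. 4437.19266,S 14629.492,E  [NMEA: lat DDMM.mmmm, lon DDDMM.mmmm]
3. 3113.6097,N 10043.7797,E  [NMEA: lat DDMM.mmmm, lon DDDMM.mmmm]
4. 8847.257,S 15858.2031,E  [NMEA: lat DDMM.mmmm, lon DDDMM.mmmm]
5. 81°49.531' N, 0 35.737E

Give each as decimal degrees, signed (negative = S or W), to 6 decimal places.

1. -71.687947, -39.270263
2. -44.619878, 146.491533
3. 31.226828, 100.729662
4. -88.787617, 158.970052
5. 81.825517, 0.595617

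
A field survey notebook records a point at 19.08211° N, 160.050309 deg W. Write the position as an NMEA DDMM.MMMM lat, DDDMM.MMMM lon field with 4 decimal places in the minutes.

φ: fractional part 0.082110 → 4.926600 minutes
Longitude: minutes = (160.050309 − 160) × 60 = 3.018540

1904.9266,N / 16003.0185,W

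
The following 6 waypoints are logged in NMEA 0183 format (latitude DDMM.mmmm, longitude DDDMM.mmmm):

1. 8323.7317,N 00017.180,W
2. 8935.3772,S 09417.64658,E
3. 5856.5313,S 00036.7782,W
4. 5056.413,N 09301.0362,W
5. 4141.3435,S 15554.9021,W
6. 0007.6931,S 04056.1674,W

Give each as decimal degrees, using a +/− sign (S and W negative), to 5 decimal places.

Point 1:
  Latitude: split at 2 digits → 83° and 23.7317′; 83 + 23.7317/60 = 83.395528
  N ⇒ keep positive
  Longitude: degrees = first 3 digits = 0, minutes = 17.18; 0 + 17.18/60 = 0.286333
  W ⇒ negate
Point 2:
  φ: split at 2 digits → 89° and 35.3772′; 89 + 35.3772/60 = 89.589620
  hemisphere S, so the sign is −
  Longitude: split at 3 digits → 094° and 17.64658′; 94 + 17.64658/60 = 94.294110
  E ⇒ keep positive
Point 3:
  Lat: split at 2 digits → 58° and 56.5313′; 58 + 56.5313/60 = 58.942188
  S → negative
  λ: split at 3 digits → 000° and 36.7782′; 0 + 36.7782/60 = 0.612970
  W → negative
Point 4:
  φ: split at 2 digits → 50° and 56.413′; 50 + 56.413/60 = 50.940217
  N ⇒ keep positive
  Longitude: degrees = first 3 digits = 93, minutes = 1.0362; 93 + 1.0362/60 = 93.017270
  hemisphere W, so the sign is −
Point 5:
  φ: split at 2 digits → 41° and 41.3435′; 41 + 41.3435/60 = 41.689058
  hemisphere S, so the sign is −
  Lon: split at 3 digits → 155° and 54.9021′; 155 + 54.9021/60 = 155.915035
  W ⇒ negate
Point 6:
  φ: split at 2 digits → 00° and 7.6931′; 0 + 7.6931/60 = 0.128218
  hemisphere S, so the sign is −
  Longitude: split at 3 digits → 040° and 56.1674′; 40 + 56.1674/60 = 40.936123
  W → negative

1. 83.39553, -0.28633
2. -89.58962, 94.29411
3. -58.94219, -0.61297
4. 50.94022, -93.01727
5. -41.68906, -155.91504
6. -0.12822, -40.93612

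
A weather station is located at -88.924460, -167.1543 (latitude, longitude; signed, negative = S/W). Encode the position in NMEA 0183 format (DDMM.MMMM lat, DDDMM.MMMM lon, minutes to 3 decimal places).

8855.468,S / 16709.258,W

Latitude is negative → S; |value| = 88.924460
Lat: fractional part 0.924460 → 55.46760 minutes
Longitude is negative → W; |value| = 167.154300
λ: fractional part 0.154300 → 9.25800 minutes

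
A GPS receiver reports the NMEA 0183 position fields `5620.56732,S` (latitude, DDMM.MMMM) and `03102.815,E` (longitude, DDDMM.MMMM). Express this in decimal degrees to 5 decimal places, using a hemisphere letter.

56.34279° S, 31.04692° E

φ: split at 2 digits → 56° and 20.56732′; 56 + 20.56732/60 = 56.342789
Longitude: degrees = first 3 digits = 31, minutes = 2.815; 31 + 2.815/60 = 31.046917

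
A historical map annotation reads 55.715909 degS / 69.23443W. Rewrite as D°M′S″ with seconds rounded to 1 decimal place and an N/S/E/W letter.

55°42′57.3″ S, 69°14′3.9″ W

Lat: whole degrees 55; 42.95454′ → 42′ and 57.272″
λ: 0.234430° → 14.06580′; 0.06580 × 60 = 3.948″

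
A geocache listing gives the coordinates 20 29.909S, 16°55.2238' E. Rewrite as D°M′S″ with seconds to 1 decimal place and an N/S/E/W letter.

Lat: fractional minutes 0.90900 × 60 = 54.540″
Lon: fractional minutes 0.22380 × 60 = 13.428″

20°29′54.5″ S, 16°55′13.4″ E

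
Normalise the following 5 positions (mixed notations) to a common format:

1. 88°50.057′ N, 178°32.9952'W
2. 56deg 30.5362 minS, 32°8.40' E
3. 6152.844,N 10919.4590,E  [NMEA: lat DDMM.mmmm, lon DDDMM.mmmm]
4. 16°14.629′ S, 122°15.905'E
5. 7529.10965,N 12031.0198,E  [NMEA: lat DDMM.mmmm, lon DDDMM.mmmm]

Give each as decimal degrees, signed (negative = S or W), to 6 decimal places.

Point 1:
  Latitude: 50.057′ = 0.834283°; total 88.8342833
  N → positive
  Longitude: 178 + 32.9952/60 = 178.5499200
  W → negative
Point 2:
  Lat: 56 + 30.5362/60 = 56.5089367
  S ⇒ negate
  Lon: 32 + 8.4/60 = 32.1400000
  E ⇒ keep positive
Point 3:
  Latitude: split at 2 digits → 61° and 52.844′; 61 + 52.844/60 = 61.8807333
  N ⇒ keep positive
  Lon: degrees = first 3 digits = 109, minutes = 19.459; 109 + 19.459/60 = 109.3243167
  E → positive
Point 4:
  φ: 16 + 14.629/60 = 16.2438167
  S ⇒ negate
  Longitude: 15.905′ = 0.265083°; total 122.2650833
  E → positive
Point 5:
  Lat: degrees = first 2 digits = 75, minutes = 29.10965; 75 + 29.10965/60 = 75.4851608
  N ⇒ keep positive
  λ: split at 3 digits → 120° and 31.0198′; 120 + 31.0198/60 = 120.5169967
  E ⇒ keep positive

1. 88.834283, -178.549920
2. -56.508937, 32.140000
3. 61.880733, 109.324317
4. -16.243817, 122.265083
5. 75.485161, 120.516997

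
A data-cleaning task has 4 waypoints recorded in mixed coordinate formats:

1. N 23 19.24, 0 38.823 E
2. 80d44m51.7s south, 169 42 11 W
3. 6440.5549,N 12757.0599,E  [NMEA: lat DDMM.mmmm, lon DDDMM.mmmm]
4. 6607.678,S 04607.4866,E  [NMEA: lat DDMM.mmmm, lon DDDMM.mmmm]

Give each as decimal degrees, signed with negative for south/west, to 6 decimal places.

1. 23.320667, 0.647050
2. -80.747694, -169.703056
3. 64.675915, 127.950998
4. -66.127967, 46.124777

Point 1:
  Lat: 19.24′ = 0.320667°; total 23.3206667
  N ⇒ keep positive
  Lon: 38.823′ = 0.647050°; total 0.6470500
  E ⇒ keep positive
Point 2:
  Lat: 80 + 44/60 + 51.7/3600 = 80.7476944
  S ⇒ negate
  Lon: 42′ + 11″ = 42.18333′; 169 + 42.18333/60 = 169.7030556
  hemisphere W, so the sign is −
Point 3:
  φ: split at 2 digits → 64° and 40.5549′; 64 + 40.5549/60 = 64.6759150
  N ⇒ keep positive
  λ: split at 3 digits → 127° and 57.0599′; 127 + 57.0599/60 = 127.9509983
  E → positive
Point 4:
  φ: split at 2 digits → 66° and 7.678′; 66 + 7.678/60 = 66.1279667
  S → negative
  λ: split at 3 digits → 046° and 7.4866′; 46 + 7.4866/60 = 46.1247767
  E ⇒ keep positive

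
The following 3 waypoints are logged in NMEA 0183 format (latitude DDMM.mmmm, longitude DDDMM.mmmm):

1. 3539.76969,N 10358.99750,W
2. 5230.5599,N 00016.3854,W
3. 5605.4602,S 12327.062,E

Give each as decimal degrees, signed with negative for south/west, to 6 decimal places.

1. 35.662828, -103.983292
2. 52.509332, -0.273090
3. -56.091003, 123.451033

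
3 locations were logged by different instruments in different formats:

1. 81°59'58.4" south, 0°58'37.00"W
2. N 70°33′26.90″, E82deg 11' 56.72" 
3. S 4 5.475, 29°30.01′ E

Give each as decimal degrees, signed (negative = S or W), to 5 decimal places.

1. -81.99956, -0.97694
2. 70.55747, 82.19909
3. -4.09125, 29.50017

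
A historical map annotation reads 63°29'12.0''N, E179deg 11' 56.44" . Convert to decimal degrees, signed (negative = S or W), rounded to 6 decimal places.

63.486667, 179.199011

Latitude: 29′ + 12″ = 29.20000′; 63 + 29.20000/60 = 63.4866667
N → positive
Longitude: 179 + 11/60 + 56.44/3600 = 179.1990111
E → positive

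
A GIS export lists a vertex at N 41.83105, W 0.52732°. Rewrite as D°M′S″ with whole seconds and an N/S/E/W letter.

41°49′52″ N, 0°31′38″ W

Lat: 0.831050° → 49.86300′; 0.86300 × 60 = 51.78″
Lon: whole degrees 0; 31.63920′ → 31′ and 38.35″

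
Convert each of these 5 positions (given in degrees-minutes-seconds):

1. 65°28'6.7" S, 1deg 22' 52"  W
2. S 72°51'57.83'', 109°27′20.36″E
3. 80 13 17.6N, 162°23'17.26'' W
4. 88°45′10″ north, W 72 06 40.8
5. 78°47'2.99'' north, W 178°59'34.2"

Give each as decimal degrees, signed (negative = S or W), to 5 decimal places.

Point 1:
  Lat: 28′ + 6.7″ = 28.11167′; 65 + 28.11167/60 = 65.468528
  S ⇒ negate
  Longitude: 22′ + 52″ = 22.86667′; 1 + 22.86667/60 = 1.381111
  hemisphere W, so the sign is −
Point 2:
  Latitude: 72 + 51/60 + 57.83/3600 = 72.866064
  S → negative
  λ: 27′ + 20.36″ = 27.33933′; 109 + 27.33933/60 = 109.455656
  E → positive
Point 3:
  Lat: 80° + 13/60 + 17.6/3600 = 80 + 0.216667 + 0.004889 = 80.221556
  N → positive
  λ: 162° + 23/60 + 17.26/3600 = 162 + 0.383333 + 0.004794 = 162.388128
  hemisphere W, so the sign is −
Point 4:
  Lat: 45′ + 10″ = 45.16667′; 88 + 45.16667/60 = 88.752778
  N → positive
  Longitude: 72 + 6/60 + 40.8/3600 = 72.111333
  W → negative
Point 5:
  Latitude: 78° + 47/60 + 2.99/3600 = 78 + 0.783333 + 0.000831 = 78.784164
  N ⇒ keep positive
  Lon: 178 + 59/60 + 34.2/3600 = 178.992833
  W ⇒ negate

1. -65.46853, -1.38111
2. -72.86606, 109.45566
3. 80.22156, -162.38813
4. 88.75278, -72.11133
5. 78.78416, -178.99283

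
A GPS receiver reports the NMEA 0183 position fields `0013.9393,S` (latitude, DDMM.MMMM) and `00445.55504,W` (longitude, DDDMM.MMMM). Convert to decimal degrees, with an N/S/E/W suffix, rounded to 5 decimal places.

Lat: degrees = first 2 digits = 0, minutes = 13.9393; 0 + 13.9393/60 = 0.232322
Longitude: degrees = first 3 digits = 4, minutes = 45.55504; 4 + 45.55504/60 = 4.759251

0.23232° S, 4.75925° W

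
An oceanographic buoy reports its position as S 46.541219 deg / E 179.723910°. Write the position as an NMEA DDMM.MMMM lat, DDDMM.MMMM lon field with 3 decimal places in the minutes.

4632.473,S / 17943.435,E

Latitude: fractional part 0.541219 → 32.47314 minutes
Lon: 179° + 0.723910 × 60 = 179° 43.43460′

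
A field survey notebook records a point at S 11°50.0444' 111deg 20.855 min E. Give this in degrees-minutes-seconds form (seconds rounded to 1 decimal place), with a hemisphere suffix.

11°50′2.7″ S, 111°20′51.3″ E

φ: 50.04440′ → 50′ and 0.04440 × 60 = 2.664″
Longitude: fractional minutes 0.85500 × 60 = 51.300″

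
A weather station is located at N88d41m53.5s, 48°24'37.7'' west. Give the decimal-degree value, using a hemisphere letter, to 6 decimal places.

88.698194° N, 48.410472° W

Latitude: 88 + 41/60 + 53.5/3600 = 88.6981944
Lon: 48° + 24/60 + 37.7/3600 = 48 + 0.400000 + 0.010472 = 48.4104722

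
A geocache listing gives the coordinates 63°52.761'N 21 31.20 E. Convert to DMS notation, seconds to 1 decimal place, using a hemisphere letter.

63°52′45.7″ N, 21°31′12.0″ E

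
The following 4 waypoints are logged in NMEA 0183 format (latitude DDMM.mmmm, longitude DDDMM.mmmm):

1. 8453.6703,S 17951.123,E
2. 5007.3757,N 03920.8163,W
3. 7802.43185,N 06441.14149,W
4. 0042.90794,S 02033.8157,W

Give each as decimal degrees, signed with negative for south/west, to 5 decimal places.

Point 1:
  Latitude: degrees = first 2 digits = 84, minutes = 53.6703; 84 + 53.6703/60 = 84.894505
  hemisphere S, so the sign is −
  Lon: split at 3 digits → 179° and 51.123′; 179 + 51.123/60 = 179.852050
  E ⇒ keep positive
Point 2:
  Lat: degrees = first 2 digits = 50, minutes = 7.3757; 50 + 7.3757/60 = 50.122928
  N → positive
  λ: degrees = first 3 digits = 39, minutes = 20.8163; 39 + 20.8163/60 = 39.346938
  W → negative
Point 3:
  φ: degrees = first 2 digits = 78, minutes = 2.43185; 78 + 2.43185/60 = 78.040531
  N → positive
  Lon: degrees = first 3 digits = 64, minutes = 41.14149; 64 + 41.14149/60 = 64.685692
  hemisphere W, so the sign is −
Point 4:
  Lat: degrees = first 2 digits = 0, minutes = 42.90794; 0 + 42.90794/60 = 0.715132
  S ⇒ negate
  Longitude: degrees = first 3 digits = 20, minutes = 33.8157; 20 + 33.8157/60 = 20.563595
  W ⇒ negate

1. -84.89451, 179.85205
2. 50.12293, -39.34694
3. 78.04053, -64.68569
4. -0.71513, -20.56360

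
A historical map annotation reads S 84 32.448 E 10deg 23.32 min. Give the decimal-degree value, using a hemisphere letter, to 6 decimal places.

84.540800° S, 10.388667° E

Latitude: 32.448′ = 0.540800°; total 84.5408000
λ: 23.32′ = 0.388667°; total 10.3886667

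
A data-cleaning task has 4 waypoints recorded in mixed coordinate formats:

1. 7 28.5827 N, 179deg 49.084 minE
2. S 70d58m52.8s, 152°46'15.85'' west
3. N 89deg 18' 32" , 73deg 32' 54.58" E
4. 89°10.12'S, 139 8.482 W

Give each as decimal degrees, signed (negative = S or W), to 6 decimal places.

1. 7.476378, 179.818067
2. -70.981333, -152.771069
3. 89.308889, 73.548494
4. -89.168667, -139.141367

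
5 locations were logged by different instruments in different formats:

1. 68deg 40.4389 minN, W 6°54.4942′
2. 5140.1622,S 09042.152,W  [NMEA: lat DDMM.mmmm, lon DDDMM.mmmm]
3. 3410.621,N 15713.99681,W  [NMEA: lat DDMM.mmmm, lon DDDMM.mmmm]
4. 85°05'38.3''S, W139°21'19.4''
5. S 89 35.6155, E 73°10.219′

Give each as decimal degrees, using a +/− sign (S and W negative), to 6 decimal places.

Point 1:
  Latitude: 68 + 40.4389/60 = 68.6739817
  N ⇒ keep positive
  Longitude: 6 + 54.4942/60 = 6.9082367
  W → negative
Point 2:
  Lat: degrees = first 2 digits = 51, minutes = 40.1622; 51 + 40.1622/60 = 51.6693700
  S ⇒ negate
  Lon: split at 3 digits → 090° and 42.152′; 90 + 42.152/60 = 90.7025333
  W ⇒ negate
Point 3:
  Lat: split at 2 digits → 34° and 10.621′; 34 + 10.621/60 = 34.1770167
  N → positive
  λ: split at 3 digits → 157° and 13.99681′; 157 + 13.99681/60 = 157.2332802
  W → negative
Point 4:
  φ: 85 + 5/60 + 38.3/3600 = 85.0939722
  S → negative
  Longitude: 21′ + 19.4″ = 21.32333′; 139 + 21.32333/60 = 139.3553889
  hemisphere W, so the sign is −
Point 5:
  φ: 35.6155′ = 0.593592°; total 89.5935917
  hemisphere S, so the sign is −
  Lon: 10.219′ = 0.170317°; total 73.1703167
  E → positive

1. 68.673982, -6.908237
2. -51.669370, -90.702533
3. 34.177017, -157.233280
4. -85.093972, -139.355389
5. -89.593592, 73.170317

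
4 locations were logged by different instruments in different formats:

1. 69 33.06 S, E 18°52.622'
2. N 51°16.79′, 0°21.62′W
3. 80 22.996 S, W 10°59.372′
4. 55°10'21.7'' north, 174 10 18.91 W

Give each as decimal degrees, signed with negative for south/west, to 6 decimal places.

Point 1:
  Latitude: 69 + 33.06/60 = 69.5510000
  S → negative
  Longitude: 52.622′ = 0.877033°; total 18.8770333
  E → positive
Point 2:
  φ: 16.79′ = 0.279833°; total 51.2798333
  N ⇒ keep positive
  Longitude: 21.62′ = 0.360333°; total 0.3603333
  W → negative
Point 3:
  Lat: 22.996′ = 0.383267°; total 80.3832667
  S ⇒ negate
  Lon: 10 + 59.372/60 = 10.9895333
  W → negative
Point 4:
  Latitude: 55° + 10/60 + 21.7/3600 = 55 + 0.166667 + 0.006028 = 55.1726944
  N → positive
  Lon: 174 + 10/60 + 18.91/3600 = 174.1719194
  hemisphere W, so the sign is −

1. -69.551000, 18.877033
2. 51.279833, -0.360333
3. -80.383267, -10.989533
4. 55.172694, -174.171919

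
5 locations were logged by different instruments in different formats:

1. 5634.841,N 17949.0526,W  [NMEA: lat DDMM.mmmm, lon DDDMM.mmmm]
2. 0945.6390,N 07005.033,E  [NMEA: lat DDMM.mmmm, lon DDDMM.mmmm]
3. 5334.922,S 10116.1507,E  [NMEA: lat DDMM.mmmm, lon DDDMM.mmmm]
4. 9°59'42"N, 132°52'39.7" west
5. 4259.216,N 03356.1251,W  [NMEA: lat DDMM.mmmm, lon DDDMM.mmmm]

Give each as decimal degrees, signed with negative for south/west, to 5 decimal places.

Point 1:
  φ: split at 2 digits → 56° and 34.841′; 56 + 34.841/60 = 56.580683
  N ⇒ keep positive
  λ: split at 3 digits → 179° and 49.0526′; 179 + 49.0526/60 = 179.817543
  hemisphere W, so the sign is −
Point 2:
  Latitude: degrees = first 2 digits = 9, minutes = 45.639; 9 + 45.639/60 = 9.760650
  N → positive
  Longitude: split at 3 digits → 070° and 5.033′; 70 + 5.033/60 = 70.083883
  E → positive
Point 3:
  Latitude: split at 2 digits → 53° and 34.922′; 53 + 34.922/60 = 53.582033
  hemisphere S, so the sign is −
  Longitude: split at 3 digits → 101° and 16.1507′; 101 + 16.1507/60 = 101.269178
  E ⇒ keep positive
Point 4:
  Lat: 9° + 59/60 + 42/3600 = 9 + 0.983333 + 0.011667 = 9.995000
  N ⇒ keep positive
  Longitude: 132 + 52/60 + 39.7/3600 = 132.877694
  W → negative
Point 5:
  Lat: degrees = first 2 digits = 42, minutes = 59.216; 42 + 59.216/60 = 42.986933
  N → positive
  λ: split at 3 digits → 033° and 56.1251′; 33 + 56.1251/60 = 33.935418
  W ⇒ negate

1. 56.58068, -179.81754
2. 9.76065, 70.08388
3. -53.58203, 101.26918
4. 9.99500, -132.87769
5. 42.98693, -33.93542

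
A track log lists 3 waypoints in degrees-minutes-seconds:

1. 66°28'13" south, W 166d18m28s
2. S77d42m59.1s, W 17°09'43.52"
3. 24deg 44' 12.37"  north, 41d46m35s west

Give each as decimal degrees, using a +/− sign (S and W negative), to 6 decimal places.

1. -66.470278, -166.307778
2. -77.716417, -17.162089
3. 24.736769, -41.776389

Point 1:
  φ: 66 + 28/60 + 13/3600 = 66.4702778
  hemisphere S, so the sign is −
  Longitude: 166° + 18/60 + 28/3600 = 166 + 0.300000 + 0.007778 = 166.3077778
  W ⇒ negate
Point 2:
  φ: 77 + 42/60 + 59.1/3600 = 77.7164167
  hemisphere S, so the sign is −
  Longitude: 17° + 9/60 + 43.52/3600 = 17 + 0.150000 + 0.012089 = 17.1620889
  W ⇒ negate
Point 3:
  φ: 24 + 44/60 + 12.37/3600 = 24.7367694
  N → positive
  λ: 41° + 46/60 + 35/3600 = 41 + 0.766667 + 0.009722 = 41.7763889
  W → negative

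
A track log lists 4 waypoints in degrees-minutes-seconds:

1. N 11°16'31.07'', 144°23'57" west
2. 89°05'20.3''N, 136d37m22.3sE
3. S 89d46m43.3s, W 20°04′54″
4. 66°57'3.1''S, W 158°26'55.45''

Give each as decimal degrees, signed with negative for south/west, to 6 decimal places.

1. 11.275297, -144.399167
2. 89.088972, 136.622861
3. -89.778694, -20.081667
4. -66.950861, -158.448736

Point 1:
  Lat: 16′ + 31.07″ = 16.51783′; 11 + 16.51783/60 = 11.2752972
  N ⇒ keep positive
  Lon: 23′ + 57″ = 23.95000′; 144 + 23.95000/60 = 144.3991667
  W ⇒ negate
Point 2:
  Latitude: 89 + 5/60 + 20.3/3600 = 89.0889722
  N ⇒ keep positive
  Longitude: 37′ + 22.3″ = 37.37167′; 136 + 37.37167/60 = 136.6228611
  E ⇒ keep positive
Point 3:
  φ: 46′ + 43.3″ = 46.72167′; 89 + 46.72167/60 = 89.7786944
  hemisphere S, so the sign is −
  Lon: 20 + 4/60 + 54/3600 = 20.0816667
  hemisphere W, so the sign is −
Point 4:
  Latitude: 66° + 57/60 + 3.1/3600 = 66 + 0.950000 + 0.000861 = 66.9508611
  hemisphere S, so the sign is −
  Longitude: 158 + 26/60 + 55.45/3600 = 158.4487361
  W ⇒ negate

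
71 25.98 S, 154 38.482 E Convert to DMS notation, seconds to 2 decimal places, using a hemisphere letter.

71°25′58.80″ S, 154°38′28.92″ E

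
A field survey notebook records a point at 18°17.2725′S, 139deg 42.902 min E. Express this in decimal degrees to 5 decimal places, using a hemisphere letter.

18.28788° S, 139.71503° E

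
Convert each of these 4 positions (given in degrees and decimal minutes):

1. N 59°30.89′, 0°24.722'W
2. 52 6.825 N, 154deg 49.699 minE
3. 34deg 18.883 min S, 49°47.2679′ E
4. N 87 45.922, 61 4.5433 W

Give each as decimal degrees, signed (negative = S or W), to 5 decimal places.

1. 59.51483, -0.41203
2. 52.11375, 154.82832
3. -34.31472, 49.78780
4. 87.76537, -61.07572

Point 1:
  φ: 59 + 30.89/60 = 59.514833
  N → positive
  Longitude: 0 + 24.722/60 = 0.412033
  hemisphere W, so the sign is −
Point 2:
  φ: 6.825′ = 0.113750°; total 52.113750
  N ⇒ keep positive
  Longitude: 49.699′ = 0.828317°; total 154.828317
  E → positive
Point 3:
  Latitude: 18.883′ = 0.314717°; total 34.314717
  S → negative
  λ: 49 + 47.2679/60 = 49.787798
  E ⇒ keep positive
Point 4:
  φ: 45.922′ = 0.765367°; total 87.765367
  N → positive
  λ: 61 + 4.5433/60 = 61.075722
  W ⇒ negate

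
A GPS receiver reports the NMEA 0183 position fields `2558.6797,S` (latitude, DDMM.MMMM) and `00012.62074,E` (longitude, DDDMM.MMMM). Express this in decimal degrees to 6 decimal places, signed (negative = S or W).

-25.977995, 0.210346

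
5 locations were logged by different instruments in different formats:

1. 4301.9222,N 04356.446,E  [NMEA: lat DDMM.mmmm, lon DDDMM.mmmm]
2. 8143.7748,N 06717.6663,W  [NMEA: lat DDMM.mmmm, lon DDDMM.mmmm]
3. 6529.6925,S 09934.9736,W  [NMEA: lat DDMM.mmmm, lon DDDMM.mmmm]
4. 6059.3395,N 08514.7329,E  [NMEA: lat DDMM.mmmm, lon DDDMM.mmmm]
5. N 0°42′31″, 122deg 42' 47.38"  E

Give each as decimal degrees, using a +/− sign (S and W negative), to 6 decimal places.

1. 43.032037, 43.940767
2. 81.729580, -67.294438
3. -65.494875, -99.582893
4. 60.988992, 85.245548
5. 0.708611, 122.713161

Point 1:
  Latitude: degrees = first 2 digits = 43, minutes = 1.9222; 43 + 1.9222/60 = 43.0320367
  N ⇒ keep positive
  Longitude: degrees = first 3 digits = 43, minutes = 56.446; 43 + 56.446/60 = 43.9407667
  E ⇒ keep positive
Point 2:
  Lat: split at 2 digits → 81° and 43.7748′; 81 + 43.7748/60 = 81.7295800
  N → positive
  λ: degrees = first 3 digits = 67, minutes = 17.6663; 67 + 17.6663/60 = 67.2944383
  W ⇒ negate
Point 3:
  Latitude: split at 2 digits → 65° and 29.6925′; 65 + 29.6925/60 = 65.4948750
  S → negative
  λ: degrees = first 3 digits = 99, minutes = 34.9736; 99 + 34.9736/60 = 99.5828933
  hemisphere W, so the sign is −
Point 4:
  Lat: split at 2 digits → 60° and 59.3395′; 60 + 59.3395/60 = 60.9889917
  N ⇒ keep positive
  λ: degrees = first 3 digits = 85, minutes = 14.7329; 85 + 14.7329/60 = 85.2455483
  E ⇒ keep positive
Point 5:
  φ: 0 + 42/60 + 31/3600 = 0.7086111
  N → positive
  λ: 122° + 42/60 + 47.38/3600 = 122 + 0.700000 + 0.013161 = 122.7131611
  E → positive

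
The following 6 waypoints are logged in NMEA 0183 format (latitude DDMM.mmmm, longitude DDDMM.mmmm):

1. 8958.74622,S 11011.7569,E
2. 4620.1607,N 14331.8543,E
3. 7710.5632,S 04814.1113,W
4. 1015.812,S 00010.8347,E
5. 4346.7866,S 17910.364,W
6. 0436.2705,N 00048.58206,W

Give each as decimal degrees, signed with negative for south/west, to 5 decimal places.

Point 1:
  φ: split at 2 digits → 89° and 58.74622′; 89 + 58.74622/60 = 89.979104
  S ⇒ negate
  λ: split at 3 digits → 110° and 11.7569′; 110 + 11.7569/60 = 110.195948
  E → positive
Point 2:
  Lat: degrees = first 2 digits = 46, minutes = 20.1607; 46 + 20.1607/60 = 46.336012
  N → positive
  Lon: split at 3 digits → 143° and 31.8543′; 143 + 31.8543/60 = 143.530905
  E ⇒ keep positive
Point 3:
  Latitude: split at 2 digits → 77° and 10.5632′; 77 + 10.5632/60 = 77.176053
  S ⇒ negate
  Lon: degrees = first 3 digits = 48, minutes = 14.1113; 48 + 14.1113/60 = 48.235188
  W → negative
Point 4:
  Lat: split at 2 digits → 10° and 15.812′; 10 + 15.812/60 = 10.263533
  S ⇒ negate
  Lon: degrees = first 3 digits = 0, minutes = 10.8347; 0 + 10.8347/60 = 0.180578
  E ⇒ keep positive
Point 5:
  Latitude: degrees = first 2 digits = 43, minutes = 46.7866; 43 + 46.7866/60 = 43.779777
  S ⇒ negate
  Longitude: degrees = first 3 digits = 179, minutes = 10.364; 179 + 10.364/60 = 179.172733
  W ⇒ negate
Point 6:
  φ: split at 2 digits → 04° and 36.2705′; 4 + 36.2705/60 = 4.604508
  N → positive
  λ: degrees = first 3 digits = 0, minutes = 48.58206; 0 + 48.58206/60 = 0.809701
  W → negative

1. -89.97910, 110.19595
2. 46.33601, 143.53091
3. -77.17605, -48.23519
4. -10.26353, 0.18058
5. -43.77978, -179.17273
6. 4.60451, -0.80970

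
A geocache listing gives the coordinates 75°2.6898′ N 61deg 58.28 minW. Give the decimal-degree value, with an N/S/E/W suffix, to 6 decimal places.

75.044830° N, 61.971333° W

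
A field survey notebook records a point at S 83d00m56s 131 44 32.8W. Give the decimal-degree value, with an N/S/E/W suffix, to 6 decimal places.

Latitude: 83 + 0/60 + 56/3600 = 83.0155556
λ: 131 + 44/60 + 32.8/3600 = 131.7424444

83.015556° S, 131.742444° W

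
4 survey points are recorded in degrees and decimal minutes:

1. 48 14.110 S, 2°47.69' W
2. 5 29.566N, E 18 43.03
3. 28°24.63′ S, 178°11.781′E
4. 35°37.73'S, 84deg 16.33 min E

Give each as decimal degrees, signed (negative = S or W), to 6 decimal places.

Point 1:
  Lat: 48 + 14.11/60 = 48.2351667
  S → negative
  Longitude: 47.69′ = 0.794833°; total 2.7948333
  W → negative
Point 2:
  Latitude: 5 + 29.566/60 = 5.4927667
  N ⇒ keep positive
  λ: 18 + 43.03/60 = 18.7171667
  E ⇒ keep positive
Point 3:
  φ: 28 + 24.63/60 = 28.4105000
  S → negative
  Longitude: 178 + 11.781/60 = 178.1963500
  E ⇒ keep positive
Point 4:
  φ: 37.73′ = 0.628833°; total 35.6288333
  hemisphere S, so the sign is −
  Lon: 16.33′ = 0.272167°; total 84.2721667
  E → positive

1. -48.235167, -2.794833
2. 5.492767, 18.717167
3. -28.410500, 178.196350
4. -35.628833, 84.272167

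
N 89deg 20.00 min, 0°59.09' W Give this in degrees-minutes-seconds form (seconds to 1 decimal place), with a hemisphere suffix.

Lat: fractional minutes 0.00000 × 60 = 0.000″
Lon: 59.09000′ → 59′ and 0.09000 × 60 = 5.400″

89°20′0.0″ N, 0°59′5.4″ W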